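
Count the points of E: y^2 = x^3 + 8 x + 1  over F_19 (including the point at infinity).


For each x in F_19, count y with y^2 = x^3 + 8 x + 1 mod 19:
  x = 0: RHS = 1, y in [1, 18]  -> 2 point(s)
  x = 2: RHS = 6, y in [5, 14]  -> 2 point(s)
  x = 7: RHS = 1, y in [1, 18]  -> 2 point(s)
  x = 8: RHS = 7, y in [8, 11]  -> 2 point(s)
  x = 9: RHS = 4, y in [2, 17]  -> 2 point(s)
  x = 10: RHS = 17, y in [6, 13]  -> 2 point(s)
  x = 12: RHS = 1, y in [1, 18]  -> 2 point(s)
  x = 14: RHS = 7, y in [8, 11]  -> 2 point(s)
  x = 15: RHS = 0, y in [0]  -> 1 point(s)
  x = 16: RHS = 7, y in [8, 11]  -> 2 point(s)
  x = 18: RHS = 11, y in [7, 12]  -> 2 point(s)
Affine points: 21. Add the point at infinity: total = 22.

#E(F_19) = 22


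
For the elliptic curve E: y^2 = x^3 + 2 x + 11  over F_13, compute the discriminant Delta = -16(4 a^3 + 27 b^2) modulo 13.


4 a^3 + 27 b^2 = 4*2^3 + 27*11^2 = 32 + 3267 = 3299
Delta = -16 * (3299) = -52784
Delta mod 13 = 9

Delta = 9 (mod 13)


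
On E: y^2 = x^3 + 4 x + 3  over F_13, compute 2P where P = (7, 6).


k = 2 = 10_2 (binary, LSB first: 01)
Double-and-add from P = (7, 6):
  bit 0 = 0: acc unchanged = O
  bit 1 = 1: acc = O + (11, 0) = (11, 0)

2P = (11, 0)


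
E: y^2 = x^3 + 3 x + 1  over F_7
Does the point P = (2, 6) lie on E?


Check whether y^2 = x^3 + 3 x + 1 (mod 7) for (x, y) = (2, 6).
LHS: y^2 = 6^2 mod 7 = 1
RHS: x^3 + 3 x + 1 = 2^3 + 3*2 + 1 mod 7 = 1
LHS = RHS

Yes, on the curve


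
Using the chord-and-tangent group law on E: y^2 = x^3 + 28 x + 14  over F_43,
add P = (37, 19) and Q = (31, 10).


P != Q, so use the chord formula.
s = (y2 - y1) / (x2 - x1) = (34) / (37) mod 43 = 23
x3 = s^2 - x1 - x2 mod 43 = 23^2 - 37 - 31 = 31
y3 = s (x1 - x3) - y1 mod 43 = 23 * (37 - 31) - 19 = 33

P + Q = (31, 33)


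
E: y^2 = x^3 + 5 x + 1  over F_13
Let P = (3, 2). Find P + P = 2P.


Doubling: s = (3 x1^2 + a) / (2 y1)
s = (3*3^2 + 5) / (2*2) mod 13 = 8
x3 = s^2 - 2 x1 mod 13 = 8^2 - 2*3 = 6
y3 = s (x1 - x3) - y1 mod 13 = 8 * (3 - 6) - 2 = 0

2P = (6, 0)


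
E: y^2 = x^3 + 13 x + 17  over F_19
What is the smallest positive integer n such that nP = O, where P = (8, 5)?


Compute successive multiples of P until we hit O:
  1P = (8, 5)
  2P = (10, 11)
  3P = (10, 8)
  4P = (8, 14)
  5P = O

ord(P) = 5


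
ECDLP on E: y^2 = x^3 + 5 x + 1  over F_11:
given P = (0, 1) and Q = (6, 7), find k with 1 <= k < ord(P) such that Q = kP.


Enumerate multiples of P until we hit Q = (6, 7):
  1P = (0, 1)
  2P = (9, 4)
  3P = (7, 4)
  4P = (8, 5)
  5P = (6, 7)
Match found at i = 5.

k = 5


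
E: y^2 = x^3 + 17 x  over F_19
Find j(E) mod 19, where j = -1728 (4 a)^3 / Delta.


Delta = -16(4 a^3 + 27 b^2) mod 19 = 18
-1728 * (4 a)^3 = -1728 * (4*17)^3 mod 19 = 1
j = 1 * 18^(-1) mod 19 = 18

j = 18 (mod 19)


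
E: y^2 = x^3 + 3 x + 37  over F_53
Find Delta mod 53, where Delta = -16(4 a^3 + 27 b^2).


4 a^3 + 27 b^2 = 4*3^3 + 27*37^2 = 108 + 36963 = 37071
Delta = -16 * (37071) = -593136
Delta mod 53 = 40

Delta = 40 (mod 53)


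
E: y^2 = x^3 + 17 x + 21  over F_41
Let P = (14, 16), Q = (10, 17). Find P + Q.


P != Q, so use the chord formula.
s = (y2 - y1) / (x2 - x1) = (1) / (37) mod 41 = 10
x3 = s^2 - x1 - x2 mod 41 = 10^2 - 14 - 10 = 35
y3 = s (x1 - x3) - y1 mod 41 = 10 * (14 - 35) - 16 = 20

P + Q = (35, 20)


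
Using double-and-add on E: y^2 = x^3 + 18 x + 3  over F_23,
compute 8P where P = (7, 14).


k = 8 = 1000_2 (binary, LSB first: 0001)
Double-and-add from P = (7, 14):
  bit 0 = 0: acc unchanged = O
  bit 1 = 0: acc unchanged = O
  bit 2 = 0: acc unchanged = O
  bit 3 = 1: acc = O + (14, 3) = (14, 3)

8P = (14, 3)


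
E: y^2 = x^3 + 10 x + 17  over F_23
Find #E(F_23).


For each x in F_23, count y with y^2 = x^3 + 10 x + 17 mod 23:
  x = 4: RHS = 6, y in [11, 12]  -> 2 point(s)
  x = 5: RHS = 8, y in [10, 13]  -> 2 point(s)
  x = 7: RHS = 16, y in [4, 19]  -> 2 point(s)
  x = 9: RHS = 8, y in [10, 13]  -> 2 point(s)
  x = 10: RHS = 13, y in [6, 17]  -> 2 point(s)
  x = 11: RHS = 9, y in [3, 20]  -> 2 point(s)
  x = 12: RHS = 2, y in [5, 18]  -> 2 point(s)
  x = 14: RHS = 3, y in [7, 16]  -> 2 point(s)
  x = 15: RHS = 0, y in [0]  -> 1 point(s)
  x = 16: RHS = 18, y in [8, 15]  -> 2 point(s)
  x = 18: RHS = 3, y in [7, 16]  -> 2 point(s)
  x = 20: RHS = 6, y in [11, 12]  -> 2 point(s)
  x = 21: RHS = 12, y in [9, 14]  -> 2 point(s)
  x = 22: RHS = 6, y in [11, 12]  -> 2 point(s)
Affine points: 27. Add the point at infinity: total = 28.

#E(F_23) = 28


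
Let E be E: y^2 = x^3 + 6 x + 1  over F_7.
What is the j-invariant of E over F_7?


Delta = -16(4 a^3 + 27 b^2) mod 7 = 3
-1728 * (4 a)^3 = -1728 * (4*6)^3 mod 7 = 6
j = 6 * 3^(-1) mod 7 = 2

j = 2 (mod 7)


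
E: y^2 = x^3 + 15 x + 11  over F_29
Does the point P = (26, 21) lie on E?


Check whether y^2 = x^3 + 15 x + 11 (mod 29) for (x, y) = (26, 21).
LHS: y^2 = 21^2 mod 29 = 6
RHS: x^3 + 15 x + 11 = 26^3 + 15*26 + 11 mod 29 = 26
LHS != RHS

No, not on the curve


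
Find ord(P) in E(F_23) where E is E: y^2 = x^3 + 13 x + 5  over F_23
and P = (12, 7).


Compute successive multiples of P until we hit O:
  1P = (12, 7)
  2P = (12, 16)
  3P = O

ord(P) = 3


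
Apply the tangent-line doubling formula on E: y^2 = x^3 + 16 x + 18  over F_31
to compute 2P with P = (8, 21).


Doubling: s = (3 x1^2 + a) / (2 y1)
s = (3*8^2 + 16) / (2*21) mod 31 = 2
x3 = s^2 - 2 x1 mod 31 = 2^2 - 2*8 = 19
y3 = s (x1 - x3) - y1 mod 31 = 2 * (8 - 19) - 21 = 19

2P = (19, 19)


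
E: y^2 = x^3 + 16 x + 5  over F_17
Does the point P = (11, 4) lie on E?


Check whether y^2 = x^3 + 16 x + 5 (mod 17) for (x, y) = (11, 4).
LHS: y^2 = 4^2 mod 17 = 16
RHS: x^3 + 16 x + 5 = 11^3 + 16*11 + 5 mod 17 = 16
LHS = RHS

Yes, on the curve


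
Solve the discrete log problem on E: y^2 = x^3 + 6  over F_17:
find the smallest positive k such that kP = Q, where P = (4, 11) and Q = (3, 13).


Enumerate multiples of P until we hit Q = (3, 13):
  1P = (4, 11)
  2P = (8, 5)
  3P = (3, 13)
Match found at i = 3.

k = 3


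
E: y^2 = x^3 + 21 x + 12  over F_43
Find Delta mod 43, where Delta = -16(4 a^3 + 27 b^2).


4 a^3 + 27 b^2 = 4*21^3 + 27*12^2 = 37044 + 3888 = 40932
Delta = -16 * (40932) = -654912
Delta mod 43 = 21

Delta = 21 (mod 43)


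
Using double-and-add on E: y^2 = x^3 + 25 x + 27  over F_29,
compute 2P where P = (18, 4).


k = 2 = 10_2 (binary, LSB first: 01)
Double-and-add from P = (18, 4):
  bit 0 = 0: acc unchanged = O
  bit 1 = 1: acc = O + (18, 25) = (18, 25)

2P = (18, 25)


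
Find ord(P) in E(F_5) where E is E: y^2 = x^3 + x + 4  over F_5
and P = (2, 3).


Compute successive multiples of P until we hit O:
  1P = (2, 3)
  2P = (0, 3)
  3P = (3, 2)
  4P = (1, 1)
  5P = (1, 4)
  6P = (3, 3)
  7P = (0, 2)
  8P = (2, 2)
  ... (continuing to 9P)
  9P = O

ord(P) = 9


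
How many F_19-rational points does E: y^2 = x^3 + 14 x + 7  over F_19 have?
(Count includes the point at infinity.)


For each x in F_19, count y with y^2 = x^3 + 14 x + 7 mod 19:
  x = 0: RHS = 7, y in [8, 11]  -> 2 point(s)
  x = 2: RHS = 5, y in [9, 10]  -> 2 point(s)
  x = 3: RHS = 0, y in [0]  -> 1 point(s)
  x = 7: RHS = 11, y in [7, 12]  -> 2 point(s)
  x = 8: RHS = 4, y in [2, 17]  -> 2 point(s)
  x = 9: RHS = 7, y in [8, 11]  -> 2 point(s)
  x = 10: RHS = 7, y in [8, 11]  -> 2 point(s)
  x = 13: RHS = 11, y in [7, 12]  -> 2 point(s)
  x = 15: RHS = 1, y in [1, 18]  -> 2 point(s)
  x = 17: RHS = 9, y in [3, 16]  -> 2 point(s)
  x = 18: RHS = 11, y in [7, 12]  -> 2 point(s)
Affine points: 21. Add the point at infinity: total = 22.

#E(F_19) = 22


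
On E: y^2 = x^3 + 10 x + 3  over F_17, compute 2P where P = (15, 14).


Doubling: s = (3 x1^2 + a) / (2 y1)
s = (3*15^2 + 10) / (2*14) mod 17 = 2
x3 = s^2 - 2 x1 mod 17 = 2^2 - 2*15 = 8
y3 = s (x1 - x3) - y1 mod 17 = 2 * (15 - 8) - 14 = 0

2P = (8, 0)


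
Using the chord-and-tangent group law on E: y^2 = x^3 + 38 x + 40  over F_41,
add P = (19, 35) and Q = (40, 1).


P != Q, so use the chord formula.
s = (y2 - y1) / (x2 - x1) = (7) / (21) mod 41 = 14
x3 = s^2 - x1 - x2 mod 41 = 14^2 - 19 - 40 = 14
y3 = s (x1 - x3) - y1 mod 41 = 14 * (19 - 14) - 35 = 35

P + Q = (14, 35)


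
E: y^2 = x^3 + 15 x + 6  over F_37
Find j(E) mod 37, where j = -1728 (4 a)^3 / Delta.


Delta = -16(4 a^3 + 27 b^2) mod 37 = 31
-1728 * (4 a)^3 = -1728 * (4*15)^3 mod 37 = 8
j = 8 * 31^(-1) mod 37 = 11

j = 11 (mod 37)


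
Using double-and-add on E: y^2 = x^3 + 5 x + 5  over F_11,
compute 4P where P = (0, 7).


k = 4 = 100_2 (binary, LSB first: 001)
Double-and-add from P = (0, 7):
  bit 0 = 0: acc unchanged = O
  bit 1 = 0: acc unchanged = O
  bit 2 = 1: acc = O + (4, 10) = (4, 10)

4P = (4, 10)


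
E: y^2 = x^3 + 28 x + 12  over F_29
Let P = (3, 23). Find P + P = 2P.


Doubling: s = (3 x1^2 + a) / (2 y1)
s = (3*3^2 + 28) / (2*23) mod 29 = 22
x3 = s^2 - 2 x1 mod 29 = 22^2 - 2*3 = 14
y3 = s (x1 - x3) - y1 mod 29 = 22 * (3 - 14) - 23 = 25

2P = (14, 25)


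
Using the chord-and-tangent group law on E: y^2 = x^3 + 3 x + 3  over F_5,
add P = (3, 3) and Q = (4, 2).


P != Q, so use the chord formula.
s = (y2 - y1) / (x2 - x1) = (4) / (1) mod 5 = 4
x3 = s^2 - x1 - x2 mod 5 = 4^2 - 3 - 4 = 4
y3 = s (x1 - x3) - y1 mod 5 = 4 * (3 - 4) - 3 = 3

P + Q = (4, 3)


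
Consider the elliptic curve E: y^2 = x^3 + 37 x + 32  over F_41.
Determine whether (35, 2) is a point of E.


Check whether y^2 = x^3 + 37 x + 32 (mod 41) for (x, y) = (35, 2).
LHS: y^2 = 2^2 mod 41 = 4
RHS: x^3 + 37 x + 32 = 35^3 + 37*35 + 32 mod 41 = 4
LHS = RHS

Yes, on the curve


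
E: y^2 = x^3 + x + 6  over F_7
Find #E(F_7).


For each x in F_7, count y with y^2 = x^3 + 1 x + 6 mod 7:
  x = 1: RHS = 1, y in [1, 6]  -> 2 point(s)
  x = 2: RHS = 2, y in [3, 4]  -> 2 point(s)
  x = 3: RHS = 1, y in [1, 6]  -> 2 point(s)
  x = 4: RHS = 4, y in [2, 5]  -> 2 point(s)
  x = 6: RHS = 4, y in [2, 5]  -> 2 point(s)
Affine points: 10. Add the point at infinity: total = 11.

#E(F_7) = 11


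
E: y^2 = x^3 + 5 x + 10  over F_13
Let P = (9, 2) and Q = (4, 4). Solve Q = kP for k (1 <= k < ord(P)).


Enumerate multiples of P until we hit Q = (4, 4):
  1P = (9, 2)
  2P = (4, 9)
  3P = (3, 0)
  4P = (4, 4)
Match found at i = 4.

k = 4


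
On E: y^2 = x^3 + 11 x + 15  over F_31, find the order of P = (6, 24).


Compute successive multiples of P until we hit O:
  1P = (6, 24)
  2P = (6, 7)
  3P = O

ord(P) = 3


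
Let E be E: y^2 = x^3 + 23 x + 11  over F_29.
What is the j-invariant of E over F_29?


Delta = -16(4 a^3 + 27 b^2) mod 29 = 6
-1728 * (4 a)^3 = -1728 * (4*23)^3 mod 29 = 21
j = 21 * 6^(-1) mod 29 = 18

j = 18 (mod 29)


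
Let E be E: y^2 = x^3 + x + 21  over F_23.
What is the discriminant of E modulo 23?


4 a^3 + 27 b^2 = 4*1^3 + 27*21^2 = 4 + 11907 = 11911
Delta = -16 * (11911) = -190576
Delta mod 23 = 2

Delta = 2 (mod 23)


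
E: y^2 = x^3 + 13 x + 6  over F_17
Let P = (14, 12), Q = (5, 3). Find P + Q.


P != Q, so use the chord formula.
s = (y2 - y1) / (x2 - x1) = (8) / (8) mod 17 = 1
x3 = s^2 - x1 - x2 mod 17 = 1^2 - 14 - 5 = 16
y3 = s (x1 - x3) - y1 mod 17 = 1 * (14 - 16) - 12 = 3

P + Q = (16, 3)


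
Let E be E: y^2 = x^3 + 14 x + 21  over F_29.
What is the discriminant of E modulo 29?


4 a^3 + 27 b^2 = 4*14^3 + 27*21^2 = 10976 + 11907 = 22883
Delta = -16 * (22883) = -366128
Delta mod 29 = 26

Delta = 26 (mod 29)


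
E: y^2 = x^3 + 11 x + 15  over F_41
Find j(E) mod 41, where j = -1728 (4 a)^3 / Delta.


Delta = -16(4 a^3 + 27 b^2) mod 41 = 25
-1728 * (4 a)^3 = -1728 * (4*11)^3 mod 41 = 2
j = 2 * 25^(-1) mod 41 = 5

j = 5 (mod 41)


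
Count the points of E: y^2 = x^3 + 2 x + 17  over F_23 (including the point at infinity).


For each x in F_23, count y with y^2 = x^3 + 2 x + 17 mod 23:
  x = 2: RHS = 6, y in [11, 12]  -> 2 point(s)
  x = 3: RHS = 4, y in [2, 21]  -> 2 point(s)
  x = 7: RHS = 6, y in [11, 12]  -> 2 point(s)
  x = 8: RHS = 16, y in [4, 19]  -> 2 point(s)
  x = 10: RHS = 2, y in [5, 18]  -> 2 point(s)
  x = 11: RHS = 13, y in [6, 17]  -> 2 point(s)
  x = 13: RHS = 9, y in [3, 20]  -> 2 point(s)
  x = 14: RHS = 6, y in [11, 12]  -> 2 point(s)
  x = 15: RHS = 18, y in [8, 15]  -> 2 point(s)
Affine points: 18. Add the point at infinity: total = 19.

#E(F_23) = 19


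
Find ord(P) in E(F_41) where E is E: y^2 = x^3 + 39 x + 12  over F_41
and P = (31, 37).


Compute successive multiples of P until we hit O:
  1P = (31, 37)
  2P = (11, 38)
  3P = (3, 19)
  4P = (39, 34)
  5P = (32, 30)
  6P = (27, 17)
  7P = (8, 37)
  8P = (2, 4)
  ... (continuing to 33P)
  33P = O

ord(P) = 33


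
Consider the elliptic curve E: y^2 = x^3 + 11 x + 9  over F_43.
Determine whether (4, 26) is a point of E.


Check whether y^2 = x^3 + 11 x + 9 (mod 43) for (x, y) = (4, 26).
LHS: y^2 = 26^2 mod 43 = 31
RHS: x^3 + 11 x + 9 = 4^3 + 11*4 + 9 mod 43 = 31
LHS = RHS

Yes, on the curve


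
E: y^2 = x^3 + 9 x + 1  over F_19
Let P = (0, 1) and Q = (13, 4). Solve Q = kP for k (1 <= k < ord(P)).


Enumerate multiples of P until we hit Q = (13, 4):
  1P = (0, 1)
  2P = (6, 10)
  3P = (1, 7)
  4P = (16, 17)
  5P = (4, 14)
  6P = (3, 13)
  7P = (13, 4)
Match found at i = 7.

k = 7


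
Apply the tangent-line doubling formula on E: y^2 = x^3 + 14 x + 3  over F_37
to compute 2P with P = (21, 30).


Doubling: s = (3 x1^2 + a) / (2 y1)
s = (3*21^2 + 14) / (2*30) mod 37 = 34
x3 = s^2 - 2 x1 mod 37 = 34^2 - 2*21 = 4
y3 = s (x1 - x3) - y1 mod 37 = 34 * (21 - 4) - 30 = 30

2P = (4, 30)


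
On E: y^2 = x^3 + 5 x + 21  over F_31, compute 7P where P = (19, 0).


k = 7 = 111_2 (binary, LSB first: 111)
Double-and-add from P = (19, 0):
  bit 0 = 1: acc = O + (19, 0) = (19, 0)
  bit 1 = 1: acc = (19, 0) + O = (19, 0)
  bit 2 = 1: acc = (19, 0) + O = (19, 0)

7P = (19, 0)


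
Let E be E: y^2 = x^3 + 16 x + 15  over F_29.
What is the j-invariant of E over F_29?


Delta = -16(4 a^3 + 27 b^2) mod 29 = 24
-1728 * (4 a)^3 = -1728 * (4*16)^3 mod 29 = 11
j = 11 * 24^(-1) mod 29 = 21

j = 21 (mod 29)


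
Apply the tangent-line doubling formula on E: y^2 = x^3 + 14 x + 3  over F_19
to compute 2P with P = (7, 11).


Doubling: s = (3 x1^2 + a) / (2 y1)
s = (3*7^2 + 14) / (2*11) mod 19 = 3
x3 = s^2 - 2 x1 mod 19 = 3^2 - 2*7 = 14
y3 = s (x1 - x3) - y1 mod 19 = 3 * (7 - 14) - 11 = 6

2P = (14, 6)


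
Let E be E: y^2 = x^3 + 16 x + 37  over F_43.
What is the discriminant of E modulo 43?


4 a^3 + 27 b^2 = 4*16^3 + 27*37^2 = 16384 + 36963 = 53347
Delta = -16 * (53347) = -853552
Delta mod 43 = 41

Delta = 41 (mod 43)


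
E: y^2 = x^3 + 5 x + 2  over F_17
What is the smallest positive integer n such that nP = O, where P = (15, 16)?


Compute successive multiples of P until we hit O:
  1P = (15, 16)
  2P = (4, 1)
  3P = (0, 6)
  4P = (10, 10)
  5P = (5, 13)
  6P = (1, 12)
  7P = (16, 8)
  8P = (16, 9)
  ... (continuing to 15P)
  15P = O

ord(P) = 15


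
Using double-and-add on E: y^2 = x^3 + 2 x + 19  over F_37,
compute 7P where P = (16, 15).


k = 7 = 111_2 (binary, LSB first: 111)
Double-and-add from P = (16, 15):
  bit 0 = 1: acc = O + (16, 15) = (16, 15)
  bit 1 = 1: acc = (16, 15) + (6, 32) = (19, 16)
  bit 2 = 1: acc = (19, 16) + (35, 28) = (9, 10)

7P = (9, 10)


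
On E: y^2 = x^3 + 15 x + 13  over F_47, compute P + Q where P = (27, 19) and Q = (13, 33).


P != Q, so use the chord formula.
s = (y2 - y1) / (x2 - x1) = (14) / (33) mod 47 = 46
x3 = s^2 - x1 - x2 mod 47 = 46^2 - 27 - 13 = 8
y3 = s (x1 - x3) - y1 mod 47 = 46 * (27 - 8) - 19 = 9

P + Q = (8, 9)


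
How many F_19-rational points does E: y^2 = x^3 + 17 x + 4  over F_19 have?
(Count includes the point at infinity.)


For each x in F_19, count y with y^2 = x^3 + 17 x + 4 mod 19:
  x = 0: RHS = 4, y in [2, 17]  -> 2 point(s)
  x = 3: RHS = 6, y in [5, 14]  -> 2 point(s)
  x = 5: RHS = 5, y in [9, 10]  -> 2 point(s)
  x = 8: RHS = 6, y in [5, 14]  -> 2 point(s)
  x = 12: RHS = 17, y in [6, 13]  -> 2 point(s)
  x = 13: RHS = 9, y in [3, 16]  -> 2 point(s)
  x = 15: RHS = 5, y in [9, 10]  -> 2 point(s)
  x = 17: RHS = 0, y in [0]  -> 1 point(s)
  x = 18: RHS = 5, y in [9, 10]  -> 2 point(s)
Affine points: 17. Add the point at infinity: total = 18.

#E(F_19) = 18


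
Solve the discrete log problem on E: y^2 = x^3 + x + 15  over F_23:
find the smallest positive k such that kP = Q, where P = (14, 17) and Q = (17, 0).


Enumerate multiples of P until we hit Q = (17, 0):
  1P = (14, 17)
  2P = (20, 13)
  3P = (15, 22)
  4P = (19, 4)
  5P = (17, 0)
Match found at i = 5.

k = 5


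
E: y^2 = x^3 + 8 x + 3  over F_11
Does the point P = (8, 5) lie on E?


Check whether y^2 = x^3 + 8 x + 3 (mod 11) for (x, y) = (8, 5).
LHS: y^2 = 5^2 mod 11 = 3
RHS: x^3 + 8 x + 3 = 8^3 + 8*8 + 3 mod 11 = 7
LHS != RHS

No, not on the curve


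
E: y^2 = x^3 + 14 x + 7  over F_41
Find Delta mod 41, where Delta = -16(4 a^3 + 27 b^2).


4 a^3 + 27 b^2 = 4*14^3 + 27*7^2 = 10976 + 1323 = 12299
Delta = -16 * (12299) = -196784
Delta mod 41 = 16

Delta = 16 (mod 41)


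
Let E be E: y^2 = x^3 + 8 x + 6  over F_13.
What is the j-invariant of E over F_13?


Delta = -16(4 a^3 + 27 b^2) mod 13 = 1
-1728 * (4 a)^3 = -1728 * (4*8)^3 mod 13 = 8
j = 8 * 1^(-1) mod 13 = 8

j = 8 (mod 13)


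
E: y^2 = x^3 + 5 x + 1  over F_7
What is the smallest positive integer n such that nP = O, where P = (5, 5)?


Compute successive multiples of P until we hit O:
  1P = (5, 5)
  2P = (5, 2)
  3P = O

ord(P) = 3


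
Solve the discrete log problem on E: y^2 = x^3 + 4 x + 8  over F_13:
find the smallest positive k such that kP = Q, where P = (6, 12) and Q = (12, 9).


Enumerate multiples of P until we hit Q = (12, 9):
  1P = (6, 12)
  2P = (4, 6)
  3P = (12, 9)
Match found at i = 3.

k = 3


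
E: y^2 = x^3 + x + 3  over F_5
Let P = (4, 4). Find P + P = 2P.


Doubling: s = (3 x1^2 + a) / (2 y1)
s = (3*4^2 + 1) / (2*4) mod 5 = 3
x3 = s^2 - 2 x1 mod 5 = 3^2 - 2*4 = 1
y3 = s (x1 - x3) - y1 mod 5 = 3 * (4 - 1) - 4 = 0

2P = (1, 0)


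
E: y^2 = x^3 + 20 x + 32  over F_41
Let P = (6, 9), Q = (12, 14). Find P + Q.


P != Q, so use the chord formula.
s = (y2 - y1) / (x2 - x1) = (5) / (6) mod 41 = 35
x3 = s^2 - x1 - x2 mod 41 = 35^2 - 6 - 12 = 18
y3 = s (x1 - x3) - y1 mod 41 = 35 * (6 - 18) - 9 = 22

P + Q = (18, 22)


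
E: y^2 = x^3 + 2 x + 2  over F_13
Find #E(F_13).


For each x in F_13, count y with y^2 = x^3 + 2 x + 2 mod 13:
  x = 2: RHS = 1, y in [1, 12]  -> 2 point(s)
  x = 3: RHS = 9, y in [3, 10]  -> 2 point(s)
  x = 4: RHS = 9, y in [3, 10]  -> 2 point(s)
  x = 6: RHS = 9, y in [3, 10]  -> 2 point(s)
  x = 8: RHS = 10, y in [6, 7]  -> 2 point(s)
  x = 11: RHS = 3, y in [4, 9]  -> 2 point(s)
  x = 12: RHS = 12, y in [5, 8]  -> 2 point(s)
Affine points: 14. Add the point at infinity: total = 15.

#E(F_13) = 15


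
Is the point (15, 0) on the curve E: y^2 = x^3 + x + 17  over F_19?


Check whether y^2 = x^3 + 1 x + 17 (mod 19) for (x, y) = (15, 0).
LHS: y^2 = 0^2 mod 19 = 0
RHS: x^3 + 1 x + 17 = 15^3 + 1*15 + 17 mod 19 = 6
LHS != RHS

No, not on the curve


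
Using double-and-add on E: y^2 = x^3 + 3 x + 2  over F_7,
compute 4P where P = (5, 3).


k = 4 = 100_2 (binary, LSB first: 001)
Double-and-add from P = (5, 3):
  bit 0 = 0: acc unchanged = O
  bit 1 = 0: acc unchanged = O
  bit 2 = 1: acc = O + (5, 3) = (5, 3)

4P = (5, 3)


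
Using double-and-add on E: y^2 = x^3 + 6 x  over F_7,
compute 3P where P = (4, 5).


k = 3 = 11_2 (binary, LSB first: 11)
Double-and-add from P = (4, 5):
  bit 0 = 1: acc = O + (4, 5) = (4, 5)
  bit 1 = 1: acc = (4, 5) + (1, 0) = (4, 2)

3P = (4, 2)


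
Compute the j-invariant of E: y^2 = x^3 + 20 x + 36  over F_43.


Delta = -16(4 a^3 + 27 b^2) mod 43 = 32
-1728 * (4 a)^3 = -1728 * (4*20)^3 mod 43 = 8
j = 8 * 32^(-1) mod 43 = 11

j = 11 (mod 43)


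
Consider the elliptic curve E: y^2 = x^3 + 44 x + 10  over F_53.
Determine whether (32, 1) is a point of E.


Check whether y^2 = x^3 + 44 x + 10 (mod 53) for (x, y) = (32, 1).
LHS: y^2 = 1^2 mod 53 = 1
RHS: x^3 + 44 x + 10 = 32^3 + 44*32 + 10 mod 53 = 1
LHS = RHS

Yes, on the curve


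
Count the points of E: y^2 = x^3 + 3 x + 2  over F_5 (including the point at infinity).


For each x in F_5, count y with y^2 = x^3 + 3 x + 2 mod 5:
  x = 1: RHS = 1, y in [1, 4]  -> 2 point(s)
  x = 2: RHS = 1, y in [1, 4]  -> 2 point(s)
Affine points: 4. Add the point at infinity: total = 5.

#E(F_5) = 5


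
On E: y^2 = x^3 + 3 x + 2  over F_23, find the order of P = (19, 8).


Compute successive multiples of P until we hit O:
  1P = (19, 8)
  2P = (1, 12)
  3P = (11, 3)
  4P = (11, 20)
  5P = (1, 11)
  6P = (19, 15)
  7P = O

ord(P) = 7


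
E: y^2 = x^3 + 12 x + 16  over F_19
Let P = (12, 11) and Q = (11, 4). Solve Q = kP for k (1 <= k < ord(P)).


Enumerate multiples of P until we hit Q = (11, 4):
  1P = (12, 11)
  2P = (11, 4)
Match found at i = 2.

k = 2


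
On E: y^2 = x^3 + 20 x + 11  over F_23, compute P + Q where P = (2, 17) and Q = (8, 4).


P != Q, so use the chord formula.
s = (y2 - y1) / (x2 - x1) = (10) / (6) mod 23 = 17
x3 = s^2 - x1 - x2 mod 23 = 17^2 - 2 - 8 = 3
y3 = s (x1 - x3) - y1 mod 23 = 17 * (2 - 3) - 17 = 12

P + Q = (3, 12)


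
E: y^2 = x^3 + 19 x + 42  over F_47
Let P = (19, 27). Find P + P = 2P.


Doubling: s = (3 x1^2 + a) / (2 y1)
s = (3*19^2 + 19) / (2*27) mod 47 = 3
x3 = s^2 - 2 x1 mod 47 = 3^2 - 2*19 = 18
y3 = s (x1 - x3) - y1 mod 47 = 3 * (19 - 18) - 27 = 23

2P = (18, 23)


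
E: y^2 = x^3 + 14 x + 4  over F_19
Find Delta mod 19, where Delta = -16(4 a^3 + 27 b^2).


4 a^3 + 27 b^2 = 4*14^3 + 27*4^2 = 10976 + 432 = 11408
Delta = -16 * (11408) = -182528
Delta mod 19 = 5

Delta = 5 (mod 19)


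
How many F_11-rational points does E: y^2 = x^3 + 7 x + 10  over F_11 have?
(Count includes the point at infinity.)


For each x in F_11, count y with y^2 = x^3 + 7 x + 10 mod 11:
  x = 3: RHS = 3, y in [5, 6]  -> 2 point(s)
  x = 4: RHS = 3, y in [5, 6]  -> 2 point(s)
  x = 5: RHS = 5, y in [4, 7]  -> 2 point(s)
  x = 6: RHS = 4, y in [2, 9]  -> 2 point(s)
Affine points: 8. Add the point at infinity: total = 9.

#E(F_11) = 9


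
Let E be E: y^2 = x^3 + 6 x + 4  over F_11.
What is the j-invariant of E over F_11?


Delta = -16(4 a^3 + 27 b^2) mod 11 = 10
-1728 * (4 a)^3 = -1728 * (4*6)^3 mod 11 = 3
j = 3 * 10^(-1) mod 11 = 8

j = 8 (mod 11)


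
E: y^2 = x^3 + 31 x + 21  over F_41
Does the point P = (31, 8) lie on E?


Check whether y^2 = x^3 + 31 x + 21 (mod 41) for (x, y) = (31, 8).
LHS: y^2 = 8^2 mod 41 = 23
RHS: x^3 + 31 x + 21 = 31^3 + 31*31 + 21 mod 41 = 23
LHS = RHS

Yes, on the curve


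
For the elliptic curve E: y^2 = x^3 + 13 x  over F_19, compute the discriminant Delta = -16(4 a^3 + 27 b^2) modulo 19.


4 a^3 + 27 b^2 = 4*13^3 + 27*0^2 = 8788 + 0 = 8788
Delta = -16 * (8788) = -140608
Delta mod 19 = 11

Delta = 11 (mod 19)


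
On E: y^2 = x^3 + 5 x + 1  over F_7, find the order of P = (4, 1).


Compute successive multiples of P until we hit O:
  1P = (4, 1)
  2P = (3, 1)
  3P = (0, 6)
  4P = (5, 2)
  5P = (6, 4)
  6P = (1, 0)
  7P = (6, 3)
  8P = (5, 5)
  ... (continuing to 12P)
  12P = O

ord(P) = 12


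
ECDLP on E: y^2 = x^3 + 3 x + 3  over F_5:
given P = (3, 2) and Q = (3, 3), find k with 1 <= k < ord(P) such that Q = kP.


Enumerate multiples of P until we hit Q = (3, 3):
  1P = (3, 2)
  2P = (4, 3)
  3P = (4, 2)
  4P = (3, 3)
Match found at i = 4.

k = 4


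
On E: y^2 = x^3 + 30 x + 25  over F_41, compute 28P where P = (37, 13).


k = 28 = 11100_2 (binary, LSB first: 00111)
Double-and-add from P = (37, 13):
  bit 0 = 0: acc unchanged = O
  bit 1 = 0: acc unchanged = O
  bit 2 = 1: acc = O + (16, 38) = (16, 38)
  bit 3 = 1: acc = (16, 38) + (27, 31) = (35, 30)
  bit 4 = 1: acc = (35, 30) + (23, 34) = (15, 18)

28P = (15, 18)


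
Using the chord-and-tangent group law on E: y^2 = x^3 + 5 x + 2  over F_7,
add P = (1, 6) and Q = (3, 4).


P != Q, so use the chord formula.
s = (y2 - y1) / (x2 - x1) = (5) / (2) mod 7 = 6
x3 = s^2 - x1 - x2 mod 7 = 6^2 - 1 - 3 = 4
y3 = s (x1 - x3) - y1 mod 7 = 6 * (1 - 4) - 6 = 4

P + Q = (4, 4)


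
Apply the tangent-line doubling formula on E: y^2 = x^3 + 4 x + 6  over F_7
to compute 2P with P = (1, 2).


Doubling: s = (3 x1^2 + a) / (2 y1)
s = (3*1^2 + 4) / (2*2) mod 7 = 0
x3 = s^2 - 2 x1 mod 7 = 0^2 - 2*1 = 5
y3 = s (x1 - x3) - y1 mod 7 = 0 * (1 - 5) - 2 = 5

2P = (5, 5)


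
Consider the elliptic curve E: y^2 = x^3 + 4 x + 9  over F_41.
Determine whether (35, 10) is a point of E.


Check whether y^2 = x^3 + 4 x + 9 (mod 41) for (x, y) = (35, 10).
LHS: y^2 = 10^2 mod 41 = 18
RHS: x^3 + 4 x + 9 = 35^3 + 4*35 + 9 mod 41 = 15
LHS != RHS

No, not on the curve


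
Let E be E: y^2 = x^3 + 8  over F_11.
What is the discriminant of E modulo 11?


4 a^3 + 27 b^2 = 4*0^3 + 27*8^2 = 0 + 1728 = 1728
Delta = -16 * (1728) = -27648
Delta mod 11 = 6

Delta = 6 (mod 11)


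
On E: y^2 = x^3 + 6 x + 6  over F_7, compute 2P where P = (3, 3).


Doubling: s = (3 x1^2 + a) / (2 y1)
s = (3*3^2 + 6) / (2*3) mod 7 = 2
x3 = s^2 - 2 x1 mod 7 = 2^2 - 2*3 = 5
y3 = s (x1 - x3) - y1 mod 7 = 2 * (3 - 5) - 3 = 0

2P = (5, 0)


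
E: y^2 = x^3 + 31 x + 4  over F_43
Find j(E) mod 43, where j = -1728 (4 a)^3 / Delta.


Delta = -16(4 a^3 + 27 b^2) mod 43 = 7
-1728 * (4 a)^3 = -1728 * (4*31)^3 mod 43 = 11
j = 11 * 7^(-1) mod 43 = 20

j = 20 (mod 43)


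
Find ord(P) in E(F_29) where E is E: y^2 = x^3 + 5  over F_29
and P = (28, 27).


Compute successive multiples of P until we hit O:
  1P = (28, 27)
  2P = (8, 16)
  3P = (26, 6)
  4P = (20, 28)
  5P = (15, 4)
  6P = (2, 19)
  7P = (19, 7)
  8P = (12, 15)
  ... (continuing to 30P)
  30P = O

ord(P) = 30


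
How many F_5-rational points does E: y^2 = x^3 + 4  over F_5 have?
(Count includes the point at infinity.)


For each x in F_5, count y with y^2 = x^3 + 0 x + 4 mod 5:
  x = 0: RHS = 4, y in [2, 3]  -> 2 point(s)
  x = 1: RHS = 0, y in [0]  -> 1 point(s)
  x = 3: RHS = 1, y in [1, 4]  -> 2 point(s)
Affine points: 5. Add the point at infinity: total = 6.

#E(F_5) = 6


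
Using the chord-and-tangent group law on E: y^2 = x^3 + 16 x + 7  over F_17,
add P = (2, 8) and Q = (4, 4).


P != Q, so use the chord formula.
s = (y2 - y1) / (x2 - x1) = (13) / (2) mod 17 = 15
x3 = s^2 - x1 - x2 mod 17 = 15^2 - 2 - 4 = 15
y3 = s (x1 - x3) - y1 mod 17 = 15 * (2 - 15) - 8 = 1

P + Q = (15, 1)


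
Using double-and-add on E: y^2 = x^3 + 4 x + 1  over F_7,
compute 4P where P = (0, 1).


k = 4 = 100_2 (binary, LSB first: 001)
Double-and-add from P = (0, 1):
  bit 0 = 0: acc unchanged = O
  bit 1 = 0: acc unchanged = O
  bit 2 = 1: acc = O + (0, 6) = (0, 6)

4P = (0, 6)


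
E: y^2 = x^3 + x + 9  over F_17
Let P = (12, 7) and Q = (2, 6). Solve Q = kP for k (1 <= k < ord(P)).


Enumerate multiples of P until we hit Q = (2, 6):
  1P = (12, 7)
  2P = (2, 6)
Match found at i = 2.

k = 2


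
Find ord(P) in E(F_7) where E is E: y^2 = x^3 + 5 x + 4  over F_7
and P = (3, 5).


Compute successive multiples of P until we hit O:
  1P = (3, 5)
  2P = (2, 1)
  3P = (4, 5)
  4P = (0, 2)
  5P = (5, 0)
  6P = (0, 5)
  7P = (4, 2)
  8P = (2, 6)
  ... (continuing to 10P)
  10P = O

ord(P) = 10


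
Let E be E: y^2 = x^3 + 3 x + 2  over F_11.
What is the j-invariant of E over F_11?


Delta = -16(4 a^3 + 27 b^2) mod 11 = 9
-1728 * (4 a)^3 = -1728 * (4*3)^3 mod 11 = 10
j = 10 * 9^(-1) mod 11 = 6

j = 6 (mod 11)


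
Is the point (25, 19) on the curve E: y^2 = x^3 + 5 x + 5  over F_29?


Check whether y^2 = x^3 + 5 x + 5 (mod 29) for (x, y) = (25, 19).
LHS: y^2 = 19^2 mod 29 = 13
RHS: x^3 + 5 x + 5 = 25^3 + 5*25 + 5 mod 29 = 8
LHS != RHS

No, not on the curve


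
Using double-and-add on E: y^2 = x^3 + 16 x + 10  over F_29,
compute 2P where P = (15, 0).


k = 2 = 10_2 (binary, LSB first: 01)
Double-and-add from P = (15, 0):
  bit 0 = 0: acc unchanged = O
  bit 1 = 1: acc = O + O = O

2P = O


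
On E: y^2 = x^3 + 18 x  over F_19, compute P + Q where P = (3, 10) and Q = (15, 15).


P != Q, so use the chord formula.
s = (y2 - y1) / (x2 - x1) = (5) / (12) mod 19 = 2
x3 = s^2 - x1 - x2 mod 19 = 2^2 - 3 - 15 = 5
y3 = s (x1 - x3) - y1 mod 19 = 2 * (3 - 5) - 10 = 5

P + Q = (5, 5)


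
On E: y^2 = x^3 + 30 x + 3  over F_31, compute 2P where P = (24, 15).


Doubling: s = (3 x1^2 + a) / (2 y1)
s = (3*24^2 + 30) / (2*15) mod 31 = 9
x3 = s^2 - 2 x1 mod 31 = 9^2 - 2*24 = 2
y3 = s (x1 - x3) - y1 mod 31 = 9 * (24 - 2) - 15 = 28

2P = (2, 28)


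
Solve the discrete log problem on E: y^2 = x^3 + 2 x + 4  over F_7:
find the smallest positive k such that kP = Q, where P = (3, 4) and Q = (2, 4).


Enumerate multiples of P until we hit Q = (2, 4):
  1P = (3, 4)
  2P = (2, 4)
Match found at i = 2.

k = 2


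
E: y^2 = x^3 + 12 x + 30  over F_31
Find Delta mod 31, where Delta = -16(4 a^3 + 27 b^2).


4 a^3 + 27 b^2 = 4*12^3 + 27*30^2 = 6912 + 24300 = 31212
Delta = -16 * (31212) = -499392
Delta mod 31 = 18

Delta = 18 (mod 31)


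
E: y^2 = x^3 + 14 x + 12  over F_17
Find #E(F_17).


For each x in F_17, count y with y^2 = x^3 + 14 x + 12 mod 17:
  x = 3: RHS = 13, y in [8, 9]  -> 2 point(s)
  x = 4: RHS = 13, y in [8, 9]  -> 2 point(s)
  x = 9: RHS = 0, y in [0]  -> 1 point(s)
  x = 10: RHS = 13, y in [8, 9]  -> 2 point(s)
  x = 11: RHS = 1, y in [1, 16]  -> 2 point(s)
  x = 12: RHS = 4, y in [2, 15]  -> 2 point(s)
Affine points: 11. Add the point at infinity: total = 12.

#E(F_17) = 12


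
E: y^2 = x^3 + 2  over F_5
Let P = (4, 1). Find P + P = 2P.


Doubling: s = (3 x1^2 + a) / (2 y1)
s = (3*4^2 + 0) / (2*1) mod 5 = 4
x3 = s^2 - 2 x1 mod 5 = 4^2 - 2*4 = 3
y3 = s (x1 - x3) - y1 mod 5 = 4 * (4 - 3) - 1 = 3

2P = (3, 3)


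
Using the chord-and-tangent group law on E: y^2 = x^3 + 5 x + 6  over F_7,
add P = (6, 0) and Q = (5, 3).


P != Q, so use the chord formula.
s = (y2 - y1) / (x2 - x1) = (3) / (6) mod 7 = 4
x3 = s^2 - x1 - x2 mod 7 = 4^2 - 6 - 5 = 5
y3 = s (x1 - x3) - y1 mod 7 = 4 * (6 - 5) - 0 = 4

P + Q = (5, 4)


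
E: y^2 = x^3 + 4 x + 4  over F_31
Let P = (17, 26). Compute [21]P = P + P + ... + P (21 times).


k = 21 = 10101_2 (binary, LSB first: 10101)
Double-and-add from P = (17, 26):
  bit 0 = 1: acc = O + (17, 26) = (17, 26)
  bit 1 = 0: acc unchanged = (17, 26)
  bit 2 = 1: acc = (17, 26) + (0, 2) = (22, 18)
  bit 3 = 0: acc unchanged = (22, 18)
  bit 4 = 1: acc = (22, 18) + (14, 13) = (23, 24)

21P = (23, 24)


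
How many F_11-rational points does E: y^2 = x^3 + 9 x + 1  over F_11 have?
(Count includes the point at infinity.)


For each x in F_11, count y with y^2 = x^3 + 9 x + 1 mod 11:
  x = 0: RHS = 1, y in [1, 10]  -> 2 point(s)
  x = 1: RHS = 0, y in [0]  -> 1 point(s)
  x = 2: RHS = 5, y in [4, 7]  -> 2 point(s)
  x = 3: RHS = 0, y in [0]  -> 1 point(s)
  x = 7: RHS = 0, y in [0]  -> 1 point(s)
Affine points: 7. Add the point at infinity: total = 8.

#E(F_11) = 8


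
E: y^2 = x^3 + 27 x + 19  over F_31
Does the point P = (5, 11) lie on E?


Check whether y^2 = x^3 + 27 x + 19 (mod 31) for (x, y) = (5, 11).
LHS: y^2 = 11^2 mod 31 = 28
RHS: x^3 + 27 x + 19 = 5^3 + 27*5 + 19 mod 31 = 0
LHS != RHS

No, not on the curve


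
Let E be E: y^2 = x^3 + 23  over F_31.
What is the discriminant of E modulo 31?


4 a^3 + 27 b^2 = 4*0^3 + 27*23^2 = 0 + 14283 = 14283
Delta = -16 * (14283) = -228528
Delta mod 31 = 4

Delta = 4 (mod 31)


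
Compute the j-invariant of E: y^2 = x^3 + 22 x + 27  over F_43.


Delta = -16(4 a^3 + 27 b^2) mod 43 = 39
-1728 * (4 a)^3 = -1728 * (4*22)^3 mod 43 = 22
j = 22 * 39^(-1) mod 43 = 16

j = 16 (mod 43)


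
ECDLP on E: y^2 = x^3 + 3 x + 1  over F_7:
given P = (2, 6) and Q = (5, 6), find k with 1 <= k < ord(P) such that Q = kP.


Enumerate multiples of P until we hit Q = (5, 6):
  1P = (2, 6)
  2P = (5, 6)
Match found at i = 2.

k = 2


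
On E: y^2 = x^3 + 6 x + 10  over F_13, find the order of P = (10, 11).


Compute successive multiples of P until we hit O:
  1P = (10, 11)
  2P = (5, 3)
  3P = (12, 4)
  4P = (0, 6)
  5P = (0, 7)
  6P = (12, 9)
  7P = (5, 10)
  8P = (10, 2)
  ... (continuing to 9P)
  9P = O

ord(P) = 9


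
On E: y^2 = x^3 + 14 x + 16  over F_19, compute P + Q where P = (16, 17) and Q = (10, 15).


P != Q, so use the chord formula.
s = (y2 - y1) / (x2 - x1) = (17) / (13) mod 19 = 13
x3 = s^2 - x1 - x2 mod 19 = 13^2 - 16 - 10 = 10
y3 = s (x1 - x3) - y1 mod 19 = 13 * (16 - 10) - 17 = 4

P + Q = (10, 4)


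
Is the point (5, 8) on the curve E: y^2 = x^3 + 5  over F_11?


Check whether y^2 = x^3 + 0 x + 5 (mod 11) for (x, y) = (5, 8).
LHS: y^2 = 8^2 mod 11 = 9
RHS: x^3 + 0 x + 5 = 5^3 + 0*5 + 5 mod 11 = 9
LHS = RHS

Yes, on the curve


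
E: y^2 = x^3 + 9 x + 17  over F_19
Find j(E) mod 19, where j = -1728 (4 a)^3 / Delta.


Delta = -16(4 a^3 + 27 b^2) mod 19 = 9
-1728 * (4 a)^3 = -1728 * (4*9)^3 mod 19 = 11
j = 11 * 9^(-1) mod 19 = 16

j = 16 (mod 19)


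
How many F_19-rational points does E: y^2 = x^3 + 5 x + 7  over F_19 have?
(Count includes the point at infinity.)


For each x in F_19, count y with y^2 = x^3 + 5 x + 7 mod 19:
  x = 0: RHS = 7, y in [8, 11]  -> 2 point(s)
  x = 2: RHS = 6, y in [5, 14]  -> 2 point(s)
  x = 3: RHS = 11, y in [7, 12]  -> 2 point(s)
  x = 5: RHS = 5, y in [9, 10]  -> 2 point(s)
  x = 6: RHS = 6, y in [5, 14]  -> 2 point(s)
  x = 7: RHS = 5, y in [9, 10]  -> 2 point(s)
  x = 11: RHS = 6, y in [5, 14]  -> 2 point(s)
  x = 12: RHS = 9, y in [3, 16]  -> 2 point(s)
  x = 14: RHS = 9, y in [3, 16]  -> 2 point(s)
  x = 18: RHS = 1, y in [1, 18]  -> 2 point(s)
Affine points: 20. Add the point at infinity: total = 21.

#E(F_19) = 21


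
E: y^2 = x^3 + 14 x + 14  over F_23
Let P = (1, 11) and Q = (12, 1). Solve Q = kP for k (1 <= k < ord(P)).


Enumerate multiples of P until we hit Q = (12, 1):
  1P = (1, 11)
  2P = (11, 21)
  3P = (12, 1)
Match found at i = 3.

k = 3


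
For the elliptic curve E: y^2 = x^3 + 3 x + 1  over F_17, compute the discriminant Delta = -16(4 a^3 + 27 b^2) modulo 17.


4 a^3 + 27 b^2 = 4*3^3 + 27*1^2 = 108 + 27 = 135
Delta = -16 * (135) = -2160
Delta mod 17 = 16

Delta = 16 (mod 17)


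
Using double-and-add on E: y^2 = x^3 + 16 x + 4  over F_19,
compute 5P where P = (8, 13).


k = 5 = 101_2 (binary, LSB first: 101)
Double-and-add from P = (8, 13):
  bit 0 = 1: acc = O + (8, 13) = (8, 13)
  bit 1 = 0: acc unchanged = (8, 13)
  bit 2 = 1: acc = (8, 13) + (10, 10) = (8, 6)

5P = (8, 6)


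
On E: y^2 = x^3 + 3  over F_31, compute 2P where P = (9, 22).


Doubling: s = (3 x1^2 + a) / (2 y1)
s = (3*9^2 + 0) / (2*22) mod 31 = 2
x3 = s^2 - 2 x1 mod 31 = 2^2 - 2*9 = 17
y3 = s (x1 - x3) - y1 mod 31 = 2 * (9 - 17) - 22 = 24

2P = (17, 24)


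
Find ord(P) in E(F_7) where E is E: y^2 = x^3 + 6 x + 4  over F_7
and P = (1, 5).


Compute successive multiples of P until we hit O:
  1P = (1, 5)
  2P = (0, 5)
  3P = (6, 2)
  4P = (4, 1)
  5P = (3, 0)
  6P = (4, 6)
  7P = (6, 5)
  8P = (0, 2)
  ... (continuing to 10P)
  10P = O

ord(P) = 10


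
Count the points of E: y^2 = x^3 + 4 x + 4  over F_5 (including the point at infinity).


For each x in F_5, count y with y^2 = x^3 + 4 x + 4 mod 5:
  x = 0: RHS = 4, y in [2, 3]  -> 2 point(s)
  x = 1: RHS = 4, y in [2, 3]  -> 2 point(s)
  x = 2: RHS = 0, y in [0]  -> 1 point(s)
  x = 4: RHS = 4, y in [2, 3]  -> 2 point(s)
Affine points: 7. Add the point at infinity: total = 8.

#E(F_5) = 8


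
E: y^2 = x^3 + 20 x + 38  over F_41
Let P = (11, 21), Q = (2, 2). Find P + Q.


P != Q, so use the chord formula.
s = (y2 - y1) / (x2 - x1) = (22) / (32) mod 41 = 34
x3 = s^2 - x1 - x2 mod 41 = 34^2 - 11 - 2 = 36
y3 = s (x1 - x3) - y1 mod 41 = 34 * (11 - 36) - 21 = 31

P + Q = (36, 31)


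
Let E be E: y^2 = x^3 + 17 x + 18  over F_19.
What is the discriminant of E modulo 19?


4 a^3 + 27 b^2 = 4*17^3 + 27*18^2 = 19652 + 8748 = 28400
Delta = -16 * (28400) = -454400
Delta mod 19 = 4

Delta = 4 (mod 19)


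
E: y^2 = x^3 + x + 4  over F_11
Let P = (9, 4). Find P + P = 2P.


Doubling: s = (3 x1^2 + a) / (2 y1)
s = (3*9^2 + 1) / (2*4) mod 11 = 3
x3 = s^2 - 2 x1 mod 11 = 3^2 - 2*9 = 2
y3 = s (x1 - x3) - y1 mod 11 = 3 * (9 - 2) - 4 = 6

2P = (2, 6)


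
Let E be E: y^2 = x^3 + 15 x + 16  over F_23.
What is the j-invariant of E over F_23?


Delta = -16(4 a^3 + 27 b^2) mod 23 = 8
-1728 * (4 a)^3 = -1728 * (4*15)^3 mod 23 = 2
j = 2 * 8^(-1) mod 23 = 6

j = 6 (mod 23)


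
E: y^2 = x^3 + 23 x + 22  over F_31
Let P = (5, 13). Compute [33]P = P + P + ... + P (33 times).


k = 33 = 100001_2 (binary, LSB first: 100001)
Double-and-add from P = (5, 13):
  bit 0 = 1: acc = O + (5, 13) = (5, 13)
  bit 1 = 0: acc unchanged = (5, 13)
  bit 2 = 0: acc unchanged = (5, 13)
  bit 3 = 0: acc unchanged = (5, 13)
  bit 4 = 0: acc unchanged = (5, 13)
  bit 5 = 1: acc = (5, 13) + (19, 8) = (25, 3)

33P = (25, 3)


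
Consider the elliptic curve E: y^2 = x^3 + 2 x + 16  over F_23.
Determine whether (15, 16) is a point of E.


Check whether y^2 = x^3 + 2 x + 16 (mod 23) for (x, y) = (15, 16).
LHS: y^2 = 16^2 mod 23 = 3
RHS: x^3 + 2 x + 16 = 15^3 + 2*15 + 16 mod 23 = 17
LHS != RHS

No, not on the curve


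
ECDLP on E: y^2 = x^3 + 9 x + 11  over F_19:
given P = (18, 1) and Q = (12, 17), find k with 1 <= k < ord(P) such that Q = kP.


Enumerate multiples of P until we hit Q = (12, 17):
  1P = (18, 1)
  2P = (0, 12)
  3P = (8, 14)
  4P = (4, 15)
  5P = (17, 17)
  6P = (12, 17)
Match found at i = 6.

k = 6


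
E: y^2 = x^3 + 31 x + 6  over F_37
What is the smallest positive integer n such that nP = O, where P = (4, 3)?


Compute successive multiples of P until we hit O:
  1P = (4, 3)
  2P = (4, 34)
  3P = O

ord(P) = 3


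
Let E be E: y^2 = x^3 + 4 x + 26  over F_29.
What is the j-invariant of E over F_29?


Delta = -16(4 a^3 + 27 b^2) mod 29 = 20
-1728 * (4 a)^3 = -1728 * (4*4)^3 mod 29 = 26
j = 26 * 20^(-1) mod 29 = 10

j = 10 (mod 29)


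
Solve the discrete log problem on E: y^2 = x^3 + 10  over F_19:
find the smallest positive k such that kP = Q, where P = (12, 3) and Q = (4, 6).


Enumerate multiples of P until we hit Q = (4, 6):
  1P = (12, 3)
  2P = (11, 12)
  3P = (1, 12)
  4P = (4, 6)
Match found at i = 4.

k = 4


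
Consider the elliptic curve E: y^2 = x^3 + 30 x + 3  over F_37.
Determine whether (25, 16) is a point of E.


Check whether y^2 = x^3 + 30 x + 3 (mod 37) for (x, y) = (25, 16).
LHS: y^2 = 16^2 mod 37 = 34
RHS: x^3 + 30 x + 3 = 25^3 + 30*25 + 3 mod 37 = 24
LHS != RHS

No, not on the curve


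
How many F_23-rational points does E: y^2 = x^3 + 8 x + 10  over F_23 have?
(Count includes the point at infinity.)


For each x in F_23, count y with y^2 = x^3 + 8 x + 10 mod 23:
  x = 7: RHS = 18, y in [8, 15]  -> 2 point(s)
  x = 9: RHS = 6, y in [11, 12]  -> 2 point(s)
  x = 10: RHS = 9, y in [3, 20]  -> 2 point(s)
  x = 11: RHS = 3, y in [7, 16]  -> 2 point(s)
  x = 15: RHS = 9, y in [3, 20]  -> 2 point(s)
  x = 16: RHS = 2, y in [5, 18]  -> 2 point(s)
  x = 18: RHS = 6, y in [11, 12]  -> 2 point(s)
  x = 19: RHS = 6, y in [11, 12]  -> 2 point(s)
  x = 21: RHS = 9, y in [3, 20]  -> 2 point(s)
  x = 22: RHS = 1, y in [1, 22]  -> 2 point(s)
Affine points: 20. Add the point at infinity: total = 21.

#E(F_23) = 21


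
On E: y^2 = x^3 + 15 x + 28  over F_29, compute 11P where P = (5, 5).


k = 11 = 1011_2 (binary, LSB first: 1101)
Double-and-add from P = (5, 5):
  bit 0 = 1: acc = O + (5, 5) = (5, 5)
  bit 1 = 1: acc = (5, 5) + (13, 10) = (20, 11)
  bit 2 = 0: acc unchanged = (20, 11)
  bit 3 = 1: acc = (20, 11) + (19, 3) = (25, 7)

11P = (25, 7)


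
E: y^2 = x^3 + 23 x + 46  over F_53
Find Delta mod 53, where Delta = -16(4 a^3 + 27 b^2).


4 a^3 + 27 b^2 = 4*23^3 + 27*46^2 = 48668 + 57132 = 105800
Delta = -16 * (105800) = -1692800
Delta mod 53 = 20

Delta = 20 (mod 53)


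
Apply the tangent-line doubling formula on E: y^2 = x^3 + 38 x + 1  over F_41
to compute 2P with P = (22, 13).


Doubling: s = (3 x1^2 + a) / (2 y1)
s = (3*22^2 + 38) / (2*13) mod 41 = 10
x3 = s^2 - 2 x1 mod 41 = 10^2 - 2*22 = 15
y3 = s (x1 - x3) - y1 mod 41 = 10 * (22 - 15) - 13 = 16

2P = (15, 16)
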